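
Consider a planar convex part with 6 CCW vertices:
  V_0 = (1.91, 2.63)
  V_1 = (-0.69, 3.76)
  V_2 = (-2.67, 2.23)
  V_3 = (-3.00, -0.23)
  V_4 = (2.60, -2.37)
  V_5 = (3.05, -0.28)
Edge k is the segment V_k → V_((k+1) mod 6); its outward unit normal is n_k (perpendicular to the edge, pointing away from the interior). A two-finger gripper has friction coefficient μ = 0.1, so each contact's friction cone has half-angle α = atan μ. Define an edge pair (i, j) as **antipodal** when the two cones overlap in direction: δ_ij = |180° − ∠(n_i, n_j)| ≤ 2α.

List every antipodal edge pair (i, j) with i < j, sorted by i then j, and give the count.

α = atan 0.1 = 5.71°;  2α = 11.42°
n_0 = (+0.3986, +0.9171)
n_1 = (-0.6114, +0.7913)
n_2 = (-0.9911, +0.1330)
n_3 = (-0.3570, -0.9341)
n_4 = (+0.9776, -0.2105)
n_5 = (+0.9311, +0.3648)
  (0,1): δ = 118.82°  ·
  (0,2): δ = 74.15°  ·
  (0,3): δ = 2.58°  ✓
  (0,4): δ = 101.34°  ·
  (0,5): δ = 134.88°  ·
  (1,2): δ = 135.33°  ·
  (1,3): δ = 58.61°  ·
  (1,4): δ = 40.15°  ·
  (1,5): δ = 73.70°  ·
  (2,3): δ = 103.27°  ·
  (2,4): δ = 4.51°  ✓
  (2,5): δ = 29.03°  ·
  (3,4): δ = 81.24°  ·
  (3,5): δ = 47.69°  ·
  (4,5): δ = 146.46°  ·
antipodal pairs: 2

count = 2; pairs: (0,3), (2,4)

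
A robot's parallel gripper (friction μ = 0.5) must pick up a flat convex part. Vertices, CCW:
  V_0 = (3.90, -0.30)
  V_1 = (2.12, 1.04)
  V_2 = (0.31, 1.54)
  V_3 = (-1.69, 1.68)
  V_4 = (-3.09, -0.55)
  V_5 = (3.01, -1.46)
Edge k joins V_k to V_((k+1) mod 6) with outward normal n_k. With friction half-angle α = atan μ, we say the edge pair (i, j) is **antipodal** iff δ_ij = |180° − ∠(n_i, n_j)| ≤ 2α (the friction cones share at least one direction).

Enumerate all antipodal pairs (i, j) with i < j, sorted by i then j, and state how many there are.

count = 4; pairs: (0,4), (1,4), (2,4), (3,5)

α = atan 0.5 = 26.57°;  2α = 53.13°
n_0 = (+0.6014, +0.7989)
n_1 = (+0.2663, +0.9639)
n_2 = (+0.0698, +0.9976)
n_3 = (-0.8469, +0.5317)
n_4 = (-0.1475, -0.9891)
n_5 = (+0.7934, -0.6087)
  (0,1): δ = 158.47°  ·
  (0,2): δ = 147.03°  ·
  (0,3): δ = 85.15°  ·
  (0,4): δ = 28.49°  ✓
  (0,5): δ = 89.48°  ·
  (1,2): δ = 168.56°  ·
  (1,3): δ = 106.68°  ·
  (1,4): δ = 6.96°  ✓
  (1,5): δ = 67.95°  ·
  (2,3): δ = 118.12°  ·
  (2,4): δ = 4.48°  ✓
  (2,5): δ = 56.51°  ·
  (3,4): δ = 66.36°  ·
  (3,5): δ = 5.38°  ✓
  (4,5): δ = 119.01°  ·
antipodal pairs: 4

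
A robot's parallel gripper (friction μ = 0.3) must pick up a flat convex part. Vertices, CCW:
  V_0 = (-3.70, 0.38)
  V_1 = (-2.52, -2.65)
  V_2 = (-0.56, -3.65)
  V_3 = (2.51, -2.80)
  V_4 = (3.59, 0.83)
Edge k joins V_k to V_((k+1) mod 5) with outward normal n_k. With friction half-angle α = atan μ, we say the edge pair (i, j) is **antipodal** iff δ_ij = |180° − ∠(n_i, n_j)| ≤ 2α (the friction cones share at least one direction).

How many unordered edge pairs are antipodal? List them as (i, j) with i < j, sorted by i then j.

count = 2; pairs: (1,4), (2,4)

α = atan 0.3 = 16.70°;  2α = 33.40°
n_0 = (-0.9318, -0.3629)
n_1 = (-0.4545, -0.8908)
n_2 = (+0.2668, -0.9637)
n_3 = (+0.9585, -0.2852)
n_4 = (-0.0616, +0.9981)
  (0,1): δ = 138.31°  ·
  (0,2): δ = 95.80°  ·
  (0,3): δ = 37.85°  ·
  (0,4): δ = 72.25°  ·
  (1,2): δ = 137.49°  ·
  (1,3): δ = 79.54°  ·
  (1,4): δ = 30.56°  ✓
  (2,3): δ = 122.04°  ·
  (2,4): δ = 11.94°  ✓
  (3,4): δ = 69.90°  ·
antipodal pairs: 2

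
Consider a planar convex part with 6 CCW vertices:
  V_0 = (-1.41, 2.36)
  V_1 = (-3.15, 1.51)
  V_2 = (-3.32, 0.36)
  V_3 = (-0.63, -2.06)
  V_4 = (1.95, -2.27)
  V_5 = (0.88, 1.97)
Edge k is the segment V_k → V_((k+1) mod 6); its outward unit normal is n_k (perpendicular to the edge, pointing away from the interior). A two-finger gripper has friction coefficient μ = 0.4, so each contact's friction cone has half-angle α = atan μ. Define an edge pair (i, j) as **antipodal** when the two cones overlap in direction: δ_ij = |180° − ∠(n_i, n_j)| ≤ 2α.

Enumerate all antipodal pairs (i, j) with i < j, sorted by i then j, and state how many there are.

count = 5; pairs: (0,3), (1,4), (2,4), (2,5), (3,5)

α = atan 0.4 = 21.80°;  2α = 43.60°
n_0 = (-0.4389, +0.8985)
n_1 = (-0.9892, +0.1462)
n_2 = (-0.6688, -0.7434)
n_3 = (-0.0811, -0.9967)
n_4 = (+0.9696, +0.2447)
n_5 = (+0.1679, +0.9858)
  (0,1): δ = 124.44°  ·
  (0,2): δ = 68.01°  ·
  (0,3): δ = 30.69°  ✓
  (0,4): δ = 78.13°  ·
  (0,5): δ = 144.30°  ·
  (1,2): δ = 123.57°  ·
  (1,3): δ = 86.24°  ·
  (1,4): δ = 22.57°  ✓
  (1,5): δ = 88.74°  ·
  (2,3): δ = 142.68°  ·
  (2,4): δ = 33.86°  ✓
  (2,5): δ = 32.31°  ✓
  (3,4): δ = 71.18°  ·
  (3,5): δ = 5.01°  ✓
  (4,5): δ = 113.83°  ·
antipodal pairs: 5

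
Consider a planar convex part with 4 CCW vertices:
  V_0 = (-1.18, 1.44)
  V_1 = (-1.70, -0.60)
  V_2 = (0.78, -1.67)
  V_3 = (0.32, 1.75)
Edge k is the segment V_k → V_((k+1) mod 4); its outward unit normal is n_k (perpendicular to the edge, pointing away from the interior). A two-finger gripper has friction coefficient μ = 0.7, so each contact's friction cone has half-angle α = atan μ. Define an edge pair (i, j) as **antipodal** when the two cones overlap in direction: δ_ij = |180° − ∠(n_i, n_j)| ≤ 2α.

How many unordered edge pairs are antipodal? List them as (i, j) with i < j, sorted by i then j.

count = 3; pairs: (0,2), (1,2), (1,3)

α = atan 0.7 = 34.99°;  2α = 69.98°
n_0 = (-0.9690, +0.2470)
n_1 = (-0.3962, -0.9182)
n_2 = (+0.9911, +0.1333)
n_3 = (-0.2024, +0.9793)
  (0,1): δ = 99.04°  ·
  (0,2): δ = 21.96°  ✓
  (0,3): δ = 115.98°  ·
  (1,2): δ = 59.00°  ✓
  (1,3): δ = 35.01°  ✓
  (2,3): δ = 85.98°  ·
antipodal pairs: 3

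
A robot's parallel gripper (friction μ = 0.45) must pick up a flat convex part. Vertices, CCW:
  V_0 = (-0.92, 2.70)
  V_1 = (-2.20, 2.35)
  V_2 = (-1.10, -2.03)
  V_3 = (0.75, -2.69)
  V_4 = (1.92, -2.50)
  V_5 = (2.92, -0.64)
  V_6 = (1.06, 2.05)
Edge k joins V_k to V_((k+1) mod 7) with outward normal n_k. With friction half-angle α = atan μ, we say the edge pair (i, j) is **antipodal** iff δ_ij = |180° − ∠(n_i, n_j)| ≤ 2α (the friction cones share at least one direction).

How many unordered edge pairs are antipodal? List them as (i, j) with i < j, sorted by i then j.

α = atan 0.45 = 24.23°;  2α = 48.46°
n_0 = (-0.2638, +0.9646)
n_1 = (-0.9699, -0.2436)
n_2 = (-0.3360, -0.9419)
n_3 = (+0.1603, -0.9871)
n_4 = (+0.8808, -0.4735)
n_5 = (+0.8225, +0.5687)
n_6 = (+0.3119, +0.9501)
  (0,1): δ = 91.20°  ·
  (0,2): δ = 34.93°  ✓
  (0,3): δ = 6.07°  ✓
  (0,4): δ = 46.44°  ✓
  (0,5): δ = 109.37°  ·
  (0,6): δ = 146.53°  ·
  (1,2): δ = 123.73°  ·
  (1,3): δ = 94.87°  ·
  (1,4): δ = 42.36°  ✓
  (1,5): δ = 20.56°  ✓
  (1,6): δ = 57.73°  ·
  (2,3): δ = 151.14°  ·
  (2,4): δ = 98.63°  ·
  (2,5): δ = 35.70°  ✓
  (2,6): δ = 1.46°  ✓
  (3,4): δ = 127.49°  ·
  (3,5): δ = 64.56°  ·
  (3,6): δ = 27.40°  ✓
  (4,5): δ = 117.07°  ·
  (4,6): δ = 79.91°  ·
  (5,6): δ = 142.84°  ·
antipodal pairs: 8

count = 8; pairs: (0,2), (0,3), (0,4), (1,4), (1,5), (2,5), (2,6), (3,6)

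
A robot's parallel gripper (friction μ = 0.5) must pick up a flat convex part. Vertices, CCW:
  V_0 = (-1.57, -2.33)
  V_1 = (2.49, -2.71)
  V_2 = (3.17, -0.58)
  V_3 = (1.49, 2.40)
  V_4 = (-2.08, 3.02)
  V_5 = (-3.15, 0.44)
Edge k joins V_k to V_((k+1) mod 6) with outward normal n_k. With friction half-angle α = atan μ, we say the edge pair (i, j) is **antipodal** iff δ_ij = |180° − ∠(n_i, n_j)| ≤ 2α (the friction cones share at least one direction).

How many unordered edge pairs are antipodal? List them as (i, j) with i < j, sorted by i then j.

α = atan 0.5 = 26.57°;  2α = 53.13°
n_0 = (-0.0932, -0.9956)
n_1 = (+0.9526, -0.3041)
n_2 = (+0.8711, +0.4911)
n_3 = (+0.1711, +0.9853)
n_4 = (-0.9237, +0.3831)
n_5 = (-0.8686, -0.4955)
  (0,1): δ = 102.36°  ·
  (0,2): δ = 55.24°  ·
  (0,3): δ = 4.51°  ✓
  (0,4): δ = 72.82°  ·
  (0,5): δ = 125.05°  ·
  (1,2): δ = 132.88°  ·
  (1,3): δ = 82.15°  ·
  (1,4): δ = 4.82°  ✓
  (1,5): δ = 47.41°  ✓
  (2,3): δ = 129.26°  ·
  (2,4): δ = 51.94°  ✓
  (2,5): δ = 0.29°  ✓
  (3,4): δ = 102.67°  ·
  (3,5): δ = 50.45°  ✓
  (4,5): δ = 127.77°  ·
antipodal pairs: 6

count = 6; pairs: (0,3), (1,4), (1,5), (2,4), (2,5), (3,5)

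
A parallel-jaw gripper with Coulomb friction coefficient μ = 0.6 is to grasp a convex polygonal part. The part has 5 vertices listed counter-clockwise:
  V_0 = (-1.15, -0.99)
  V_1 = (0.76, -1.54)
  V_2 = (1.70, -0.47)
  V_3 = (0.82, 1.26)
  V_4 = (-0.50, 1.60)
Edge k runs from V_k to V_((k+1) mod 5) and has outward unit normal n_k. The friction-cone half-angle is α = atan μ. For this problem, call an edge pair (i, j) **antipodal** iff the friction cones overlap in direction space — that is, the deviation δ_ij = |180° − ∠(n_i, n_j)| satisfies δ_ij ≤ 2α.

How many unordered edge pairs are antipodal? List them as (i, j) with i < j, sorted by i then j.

count = 4; pairs: (0,2), (0,3), (1,4), (2,4)

α = atan 0.6 = 30.96°;  2α = 61.93°
n_0 = (-0.2767, -0.9610)
n_1 = (+0.7513, -0.6600)
n_2 = (+0.8913, +0.4534)
n_3 = (+0.2494, +0.9684)
n_4 = (-0.9699, +0.2434)
  (0,1): δ = 115.24°  ·
  (0,2): δ = 46.97°  ✓
  (0,3): δ = 1.62°  ✓
  (0,4): δ = 91.98°  ·
  (1,2): δ = 111.74°  ·
  (1,3): δ = 63.14°  ·
  (1,4): δ = 27.21°  ✓
  (2,3): δ = 131.41°  ·
  (2,4): δ = 41.05°  ✓
  (3,4): δ = 89.64°  ·
antipodal pairs: 4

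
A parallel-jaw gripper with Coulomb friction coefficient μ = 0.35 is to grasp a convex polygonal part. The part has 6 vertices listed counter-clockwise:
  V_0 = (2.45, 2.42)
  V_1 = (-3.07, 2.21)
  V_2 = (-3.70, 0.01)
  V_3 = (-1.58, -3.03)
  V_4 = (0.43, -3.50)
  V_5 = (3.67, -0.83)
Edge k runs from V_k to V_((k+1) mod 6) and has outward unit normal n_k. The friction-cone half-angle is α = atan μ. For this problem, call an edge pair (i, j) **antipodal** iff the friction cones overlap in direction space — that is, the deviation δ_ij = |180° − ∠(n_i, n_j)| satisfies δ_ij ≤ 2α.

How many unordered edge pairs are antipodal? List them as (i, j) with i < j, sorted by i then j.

count = 5; pairs: (0,3), (0,4), (1,4), (1,5), (2,5)

α = atan 0.35 = 19.29°;  2α = 38.58°
n_0 = (-0.0380, +0.9993)
n_1 = (-0.9614, +0.2753)
n_2 = (-0.8202, -0.5720)
n_3 = (-0.2277, -0.9737)
n_4 = (+0.6360, -0.7717)
n_5 = (+0.9362, +0.3514)
  (0,1): δ = 108.16°  ·
  (0,2): δ = 57.29°  ·
  (0,3): δ = 15.34°  ✓
  (0,4): δ = 37.31°  ✓
  (0,5): δ = 108.40°  ·
  (1,2): δ = 129.13°  ·
  (1,3): δ = 87.18°  ·
  (1,4): δ = 34.53°  ✓
  (1,5): δ = 36.56°  ✓
  (2,3): δ = 138.05°  ·
  (2,4): δ = 85.40°  ·
  (2,5): δ = 14.32°  ✓
  (3,4): δ = 127.35°  ·
  (3,5): δ = 56.26°  ·
  (4,5): δ = 108.92°  ·
antipodal pairs: 5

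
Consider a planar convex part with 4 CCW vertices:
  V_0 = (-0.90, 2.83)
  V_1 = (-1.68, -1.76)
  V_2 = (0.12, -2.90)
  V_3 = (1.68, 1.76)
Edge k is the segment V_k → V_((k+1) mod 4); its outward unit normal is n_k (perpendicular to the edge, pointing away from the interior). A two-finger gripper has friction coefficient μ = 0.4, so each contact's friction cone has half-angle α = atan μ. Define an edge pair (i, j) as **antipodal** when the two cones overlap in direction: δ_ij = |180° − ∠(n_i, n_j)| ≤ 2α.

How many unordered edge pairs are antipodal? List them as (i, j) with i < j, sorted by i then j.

α = atan 0.4 = 21.80°;  2α = 43.60°
n_0 = (-0.9859, +0.1675)
n_1 = (-0.5351, -0.8448)
n_2 = (+0.9483, -0.3174)
n_3 = (+0.3831, +0.9237)
  (0,1): δ = 112.70°  ·
  (0,2): δ = 8.86°  ✓
  (0,3): δ = 77.12°  ·
  (1,2): δ = 76.16°  ·
  (1,3): δ = 9.82°  ✓
  (2,3): δ = 94.02°  ·
antipodal pairs: 2

count = 2; pairs: (0,2), (1,3)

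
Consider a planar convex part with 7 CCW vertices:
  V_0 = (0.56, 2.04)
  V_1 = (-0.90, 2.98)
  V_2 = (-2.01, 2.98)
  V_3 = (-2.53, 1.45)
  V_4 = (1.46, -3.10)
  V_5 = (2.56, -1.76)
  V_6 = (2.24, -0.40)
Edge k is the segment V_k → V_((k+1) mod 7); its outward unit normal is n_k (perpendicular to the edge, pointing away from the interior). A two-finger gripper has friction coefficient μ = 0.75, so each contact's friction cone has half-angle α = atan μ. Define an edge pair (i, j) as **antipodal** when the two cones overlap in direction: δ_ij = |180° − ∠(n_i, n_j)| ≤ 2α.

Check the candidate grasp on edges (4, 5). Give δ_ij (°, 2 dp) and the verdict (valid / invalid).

α = atan 0.75 = 36.87°;  2α = 73.74°
edge 4: e_4 = (+1.10, +1.34);  n_4 = (+0.7729, -0.6345)
edge 5: e_5 = (-0.32, +1.36);  n_5 = (+0.9734, +0.2290)
∠(n_4, n_5) = 52.62°
δ = |180° − 52.62°| = 127.38°
127.38° > 2α = 73.74°  →  invalid

δ = 127.38°, invalid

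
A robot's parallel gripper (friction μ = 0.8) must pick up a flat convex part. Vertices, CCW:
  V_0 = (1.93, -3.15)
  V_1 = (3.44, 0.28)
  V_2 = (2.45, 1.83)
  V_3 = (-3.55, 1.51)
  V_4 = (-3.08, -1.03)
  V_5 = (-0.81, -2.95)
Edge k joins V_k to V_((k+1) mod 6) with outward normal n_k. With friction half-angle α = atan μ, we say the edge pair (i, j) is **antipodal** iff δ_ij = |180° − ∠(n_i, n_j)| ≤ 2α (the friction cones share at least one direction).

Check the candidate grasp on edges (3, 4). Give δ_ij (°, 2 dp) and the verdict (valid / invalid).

δ = 140.71°, invalid

α = atan 0.8 = 38.66°;  2α = 77.32°
edge 3: e_3 = (+0.47, -2.54);  n_3 = (-0.9833, -0.1820)
edge 4: e_4 = (+2.27, -1.92);  n_4 = (-0.6458, -0.7635)
∠(n_3, n_4) = 39.29°
δ = |180° − 39.29°| = 140.71°
140.71° > 2α = 77.32°  →  invalid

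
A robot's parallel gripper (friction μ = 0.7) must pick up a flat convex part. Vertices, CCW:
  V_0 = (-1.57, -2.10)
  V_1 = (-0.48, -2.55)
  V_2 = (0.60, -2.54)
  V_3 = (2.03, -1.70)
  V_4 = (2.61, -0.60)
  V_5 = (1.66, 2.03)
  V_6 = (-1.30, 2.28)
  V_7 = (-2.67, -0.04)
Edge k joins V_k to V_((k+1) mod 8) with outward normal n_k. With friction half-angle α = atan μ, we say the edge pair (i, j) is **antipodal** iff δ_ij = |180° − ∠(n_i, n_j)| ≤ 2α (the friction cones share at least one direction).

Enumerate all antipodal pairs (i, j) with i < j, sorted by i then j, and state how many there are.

α = atan 0.7 = 34.99°;  2α = 69.98°
n_0 = (-0.3816, -0.9243)
n_1 = (+0.0093, -1.0000)
n_2 = (+0.5065, -0.8622)
n_3 = (+0.8846, -0.4664)
n_4 = (+0.9405, +0.3397)
n_5 = (+0.0842, +0.9965)
n_6 = (-0.8611, +0.5085)
n_7 = (-0.8821, -0.4710)
  (0,1): δ = 157.04°  ·
  (0,2): δ = 127.14°  ·
  (0,3): δ = 95.37°  ·
  (0,4): δ = 47.71°  ✓
  (0,5): δ = 17.61°  ✓
  (0,6): δ = 81.87°  ·
  (0,7): δ = 140.53°  ·
  (1,2): δ = 150.10°  ·
  (1,3): δ = 118.33°  ·
  (1,4): δ = 70.67°  ·
  (1,5): δ = 5.36°  ✓
  (1,6): δ = 58.91°  ✓
  (1,7): δ = 117.57°  ·
  (2,3): δ = 148.23°  ·
  (2,4): δ = 100.57°  ·
  (2,5): δ = 35.26°  ✓
  (2,6): δ = 29.01°  ✓
  (2,7): δ = 87.67°  ·
  (3,4): δ = 132.34°  ·
  (3,5): δ = 67.03°  ✓
  (3,6): δ = 2.76°  ✓
  (3,7): δ = 55.90°  ✓
  (4,5): δ = 114.69°  ·
  (4,6): δ = 50.42°  ✓
  (4,7): δ = 8.24°  ✓
  (5,6): δ = 115.73°  ·
  (5,7): δ = 57.07°  ✓
  (6,7): δ = 121.34°  ·
antipodal pairs: 12

count = 12; pairs: (0,4), (0,5), (1,5), (1,6), (2,5), (2,6), (3,5), (3,6), (3,7), (4,6), (4,7), (5,7)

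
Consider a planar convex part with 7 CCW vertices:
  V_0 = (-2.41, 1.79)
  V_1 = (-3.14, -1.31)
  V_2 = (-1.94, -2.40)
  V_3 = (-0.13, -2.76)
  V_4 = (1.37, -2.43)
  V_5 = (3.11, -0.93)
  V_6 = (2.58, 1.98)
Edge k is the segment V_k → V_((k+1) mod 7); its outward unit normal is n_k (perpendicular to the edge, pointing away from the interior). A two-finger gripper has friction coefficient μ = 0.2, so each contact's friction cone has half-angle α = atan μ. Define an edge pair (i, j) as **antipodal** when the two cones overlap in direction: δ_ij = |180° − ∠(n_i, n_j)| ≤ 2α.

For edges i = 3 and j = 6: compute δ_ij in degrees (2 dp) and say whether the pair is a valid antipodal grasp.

δ = 10.23°, valid

α = atan 0.2 = 11.31°;  2α = 22.62°
edge 3: e_3 = (+1.50, +0.33);  n_3 = (+0.2149, -0.9766)
edge 6: e_6 = (-4.99, -0.19);  n_6 = (-0.0380, +0.9993)
∠(n_3, n_6) = 169.77°
δ = |180° − 169.77°| = 10.23°
10.23° ≤ 2α = 22.62°  →  valid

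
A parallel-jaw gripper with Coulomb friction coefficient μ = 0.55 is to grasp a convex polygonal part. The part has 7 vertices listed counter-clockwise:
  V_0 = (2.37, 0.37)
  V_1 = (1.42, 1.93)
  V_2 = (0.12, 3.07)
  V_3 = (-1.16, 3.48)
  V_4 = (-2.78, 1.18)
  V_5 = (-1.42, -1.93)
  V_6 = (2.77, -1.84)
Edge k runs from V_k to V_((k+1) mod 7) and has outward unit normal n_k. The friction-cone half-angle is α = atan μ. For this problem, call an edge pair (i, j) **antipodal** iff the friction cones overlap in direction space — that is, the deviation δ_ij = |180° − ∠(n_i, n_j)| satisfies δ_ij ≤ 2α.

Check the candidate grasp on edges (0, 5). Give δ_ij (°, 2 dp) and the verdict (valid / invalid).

δ = 59.89°, invalid

α = atan 0.55 = 28.81°;  2α = 57.62°
edge 0: e_0 = (-0.95, +1.56);  n_0 = (+0.8541, +0.5201)
edge 5: e_5 = (+4.19, +0.09);  n_5 = (+0.0215, -0.9998)
∠(n_0, n_5) = 120.11°
δ = |180° − 120.11°| = 59.89°
59.89° > 2α = 57.62°  →  invalid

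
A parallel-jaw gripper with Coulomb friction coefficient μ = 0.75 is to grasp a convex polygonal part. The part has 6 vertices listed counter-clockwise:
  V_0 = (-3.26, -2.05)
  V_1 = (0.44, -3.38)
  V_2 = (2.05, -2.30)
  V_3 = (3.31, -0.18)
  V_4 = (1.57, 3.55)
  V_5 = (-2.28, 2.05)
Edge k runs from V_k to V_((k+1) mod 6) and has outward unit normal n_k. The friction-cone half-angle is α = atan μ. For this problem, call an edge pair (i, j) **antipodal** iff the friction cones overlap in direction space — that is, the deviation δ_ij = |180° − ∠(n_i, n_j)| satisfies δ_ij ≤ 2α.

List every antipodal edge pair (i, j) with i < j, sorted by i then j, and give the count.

α = atan 0.75 = 36.87°;  2α = 73.74°
n_0 = (-0.3383, -0.9410)
n_1 = (+0.5571, -0.8305)
n_2 = (+0.8596, -0.5109)
n_3 = (+0.9062, +0.4228)
n_4 = (-0.3630, +0.9318)
n_5 = (-0.9726, +0.2325)
  (0,1): δ = 126.37°  ·
  (0,2): δ = 100.95°  ·
  (0,3): δ = 45.22°  ✓
  (0,4): δ = 41.06°  ✓
  (0,5): δ = 96.33°  ·
  (1,2): δ = 154.58°  ·
  (1,3): δ = 98.85°  ·
  (1,4): δ = 12.57°  ✓
  (1,5): δ = 42.70°  ✓
  (2,3): δ = 124.27°  ·
  (2,4): δ = 37.99°  ✓
  (2,5): δ = 17.28°  ✓
  (3,4): δ = 93.72°  ·
  (3,5): δ = 38.45°  ✓
  (4,5): δ = 124.73°  ·
antipodal pairs: 7

count = 7; pairs: (0,3), (0,4), (1,4), (1,5), (2,4), (2,5), (3,5)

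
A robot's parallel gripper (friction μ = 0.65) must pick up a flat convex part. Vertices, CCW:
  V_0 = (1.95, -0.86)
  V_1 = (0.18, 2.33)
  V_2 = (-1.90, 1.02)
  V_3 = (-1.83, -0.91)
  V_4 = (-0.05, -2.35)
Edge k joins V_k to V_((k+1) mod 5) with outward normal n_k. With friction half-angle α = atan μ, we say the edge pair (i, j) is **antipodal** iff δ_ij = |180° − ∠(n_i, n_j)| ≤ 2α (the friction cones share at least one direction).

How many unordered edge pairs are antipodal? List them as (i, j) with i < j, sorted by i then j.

α = atan 0.65 = 33.02°;  2α = 66.05°
n_0 = (+0.8744, +0.4852)
n_1 = (-0.5329, +0.8462)
n_2 = (-0.9993, -0.0362)
n_3 = (-0.6289, -0.7774)
n_4 = (+0.5974, -0.8019)
  (0,1): δ = 86.82°  ·
  (0,2): δ = 26.95°  ✓
  (0,3): δ = 22.00°  ✓
  (0,4): δ = 97.66°  ·
  (1,2): δ = 120.13°  ·
  (1,3): δ = 71.18°  ·
  (1,4): δ = 4.48°  ✓
  (2,3): δ = 131.05°  ·
  (2,4): δ = 55.39°  ✓
  (3,4): δ = 104.34°  ·
antipodal pairs: 4

count = 4; pairs: (0,2), (0,3), (1,4), (2,4)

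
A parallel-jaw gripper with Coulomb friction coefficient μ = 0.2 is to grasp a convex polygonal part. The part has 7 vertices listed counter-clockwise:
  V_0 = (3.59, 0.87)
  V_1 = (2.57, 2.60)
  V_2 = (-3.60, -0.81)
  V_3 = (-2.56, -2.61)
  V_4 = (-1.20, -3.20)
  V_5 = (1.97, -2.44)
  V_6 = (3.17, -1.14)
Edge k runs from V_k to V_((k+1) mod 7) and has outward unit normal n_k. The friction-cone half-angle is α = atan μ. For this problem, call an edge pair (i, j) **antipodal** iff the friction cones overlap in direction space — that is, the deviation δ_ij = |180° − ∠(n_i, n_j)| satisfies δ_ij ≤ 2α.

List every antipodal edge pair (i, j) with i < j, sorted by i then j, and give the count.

α = atan 0.2 = 11.31°;  2α = 22.62°
n_0 = (+0.8614, +0.5079)
n_1 = (-0.4837, +0.8752)
n_2 = (-0.8659, -0.5003)
n_3 = (-0.3980, -0.9174)
n_4 = (+0.2331, -0.9724)
n_5 = (+0.7348, -0.6783)
n_6 = (+0.9789, -0.2045)
  (0,1): δ = 91.60°  ·
  (0,2): δ = 0.51°  ✓
  (0,3): δ = 36.02°  ·
  (0,4): δ = 72.96°  ·
  (0,5): δ = 106.77°  ·
  (0,6): δ = 137.67°  ·
  (1,2): δ = 88.91°  ·
  (1,3): δ = 52.38°  ·
  (1,4): δ = 15.45°  ✓
  (1,5): δ = 18.36°  ✓
  (1,6): δ = 49.27°  ·
  (2,3): δ = 143.47°  ·
  (2,4): δ = 106.54°  ·
  (2,5): δ = 72.73°  ·
  (2,6): δ = 41.82°  ·
  (3,4): δ = 143.07°  ·
  (3,5): δ = 109.26°  ·
  (3,6): δ = 78.35°  ·
  (4,5): δ = 146.19°  ·
  (4,6): δ = 115.28°  ·
  (5,6): δ = 149.09°  ·
antipodal pairs: 3

count = 3; pairs: (0,2), (1,4), (1,5)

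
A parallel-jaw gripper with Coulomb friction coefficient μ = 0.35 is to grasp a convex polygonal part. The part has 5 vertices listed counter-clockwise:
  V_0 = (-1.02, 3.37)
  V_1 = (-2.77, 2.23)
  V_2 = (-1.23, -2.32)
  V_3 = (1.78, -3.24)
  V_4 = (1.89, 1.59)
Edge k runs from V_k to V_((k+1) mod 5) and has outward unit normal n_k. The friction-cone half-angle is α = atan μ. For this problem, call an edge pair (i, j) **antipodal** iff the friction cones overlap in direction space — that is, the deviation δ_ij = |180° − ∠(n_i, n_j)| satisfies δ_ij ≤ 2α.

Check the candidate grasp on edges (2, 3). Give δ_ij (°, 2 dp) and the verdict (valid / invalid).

α = atan 0.35 = 19.29°;  2α = 38.58°
edge 2: e_2 = (+3.01, -0.92);  n_2 = (-0.2923, -0.9563)
edge 3: e_3 = (+0.11, +4.83);  n_3 = (+0.9997, -0.0228)
∠(n_2, n_3) = 105.69°
δ = |180° − 105.69°| = 74.31°
74.31° > 2α = 38.58°  →  invalid

δ = 74.31°, invalid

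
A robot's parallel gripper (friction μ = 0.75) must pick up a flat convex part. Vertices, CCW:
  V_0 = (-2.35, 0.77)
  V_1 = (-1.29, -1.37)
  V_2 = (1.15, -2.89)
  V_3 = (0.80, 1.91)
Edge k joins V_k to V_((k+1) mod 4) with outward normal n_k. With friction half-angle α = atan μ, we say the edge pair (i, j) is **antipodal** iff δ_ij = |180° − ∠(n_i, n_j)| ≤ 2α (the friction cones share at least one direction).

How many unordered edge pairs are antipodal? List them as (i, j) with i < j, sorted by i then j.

count = 3; pairs: (0,2), (1,2), (1,3)

α = atan 0.75 = 36.87°;  2α = 73.74°
n_0 = (-0.8961, -0.4439)
n_1 = (-0.5287, -0.8488)
n_2 = (+0.9974, +0.0727)
n_3 = (-0.3403, +0.9403)
  (0,1): δ = 148.27°  ·
  (0,2): δ = 22.18°  ✓
  (0,3): δ = 83.54°  ·
  (1,2): δ = 53.91°  ✓
  (1,3): δ = 51.82°  ✓
  (2,3): δ = 74.28°  ·
antipodal pairs: 3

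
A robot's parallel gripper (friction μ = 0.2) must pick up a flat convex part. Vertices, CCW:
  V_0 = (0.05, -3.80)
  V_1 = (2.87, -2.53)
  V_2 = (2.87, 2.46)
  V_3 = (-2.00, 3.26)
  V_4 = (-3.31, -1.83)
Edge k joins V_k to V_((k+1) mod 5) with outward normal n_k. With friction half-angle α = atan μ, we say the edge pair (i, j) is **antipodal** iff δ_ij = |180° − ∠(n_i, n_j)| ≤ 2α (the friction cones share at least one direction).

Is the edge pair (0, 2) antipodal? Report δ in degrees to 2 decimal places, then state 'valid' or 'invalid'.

δ = 33.57°, invalid

α = atan 0.2 = 11.31°;  2α = 22.62°
edge 0: e_0 = (+2.82, +1.27);  n_0 = (+0.4106, -0.9118)
edge 2: e_2 = (-4.87, +0.80);  n_2 = (+0.1621, +0.9868)
∠(n_0, n_2) = 146.43°
δ = |180° − 146.43°| = 33.57°
33.57° > 2α = 22.62°  →  invalid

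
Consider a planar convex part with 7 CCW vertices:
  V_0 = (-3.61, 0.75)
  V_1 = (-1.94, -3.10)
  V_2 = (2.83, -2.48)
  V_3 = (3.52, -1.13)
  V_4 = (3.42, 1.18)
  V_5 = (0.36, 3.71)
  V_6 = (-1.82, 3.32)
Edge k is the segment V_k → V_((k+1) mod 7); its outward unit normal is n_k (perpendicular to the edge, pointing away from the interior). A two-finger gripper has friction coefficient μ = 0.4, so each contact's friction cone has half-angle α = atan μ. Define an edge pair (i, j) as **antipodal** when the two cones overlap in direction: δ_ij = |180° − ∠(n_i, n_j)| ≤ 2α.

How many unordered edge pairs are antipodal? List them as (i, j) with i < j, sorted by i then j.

count = 5; pairs: (0,3), (0,4), (1,5), (2,6), (3,6)

α = atan 0.4 = 21.80°;  2α = 43.60°
n_0 = (-0.9174, -0.3979)
n_1 = (+0.1289, -0.9917)
n_2 = (+0.8904, -0.4551)
n_3 = (+0.9991, +0.0432)
n_4 = (+0.6372, +0.7707)
n_5 = (-0.1761, +0.9844)
n_6 = (-0.8206, +0.5715)
  (0,1): δ = 106.04°  ·
  (0,2): δ = 50.52°  ·
  (0,3): δ = 20.97°  ✓
  (0,4): δ = 26.97°  ✓
  (0,5): δ = 76.69°  ·
  (0,6): δ = 121.69°  ·
  (1,2): δ = 124.48°  ·
  (1,3): δ = 94.93°  ·
  (1,4): δ = 46.99°  ·
  (1,5): δ = 2.74°  ✓
  (1,6): δ = 47.74°  ·
  (2,3): δ = 150.45°  ·
  (2,4): δ = 102.51°  ·
  (2,5): δ = 52.79°  ·
  (2,6): δ = 7.79°  ✓
  (3,4): δ = 132.06°  ·
  (3,5): δ = 82.34°  ·
  (3,6): δ = 37.34°  ✓
  (4,5): δ = 130.27°  ·
  (4,6): δ = 85.27°  ·
  (5,6): δ = 135.00°  ·
antipodal pairs: 5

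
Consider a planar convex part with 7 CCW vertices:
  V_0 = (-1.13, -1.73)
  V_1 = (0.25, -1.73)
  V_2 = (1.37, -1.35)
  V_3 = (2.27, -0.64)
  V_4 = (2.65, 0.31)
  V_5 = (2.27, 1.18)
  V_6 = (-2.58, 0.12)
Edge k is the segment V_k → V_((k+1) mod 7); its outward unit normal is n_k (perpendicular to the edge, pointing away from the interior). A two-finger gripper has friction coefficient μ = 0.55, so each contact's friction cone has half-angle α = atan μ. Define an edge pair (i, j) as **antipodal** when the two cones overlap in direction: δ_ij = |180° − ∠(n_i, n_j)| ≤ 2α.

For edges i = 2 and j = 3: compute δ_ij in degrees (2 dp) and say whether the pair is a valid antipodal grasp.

α = atan 0.55 = 28.81°;  2α = 57.62°
edge 2: e_2 = (+0.90, +0.71);  n_2 = (+0.6194, -0.7851)
edge 3: e_3 = (+0.38, +0.95);  n_3 = (+0.9285, -0.3714)
∠(n_2, n_3) = 29.93°
δ = |180° − 29.93°| = 150.07°
150.07° > 2α = 57.62°  →  invalid

δ = 150.07°, invalid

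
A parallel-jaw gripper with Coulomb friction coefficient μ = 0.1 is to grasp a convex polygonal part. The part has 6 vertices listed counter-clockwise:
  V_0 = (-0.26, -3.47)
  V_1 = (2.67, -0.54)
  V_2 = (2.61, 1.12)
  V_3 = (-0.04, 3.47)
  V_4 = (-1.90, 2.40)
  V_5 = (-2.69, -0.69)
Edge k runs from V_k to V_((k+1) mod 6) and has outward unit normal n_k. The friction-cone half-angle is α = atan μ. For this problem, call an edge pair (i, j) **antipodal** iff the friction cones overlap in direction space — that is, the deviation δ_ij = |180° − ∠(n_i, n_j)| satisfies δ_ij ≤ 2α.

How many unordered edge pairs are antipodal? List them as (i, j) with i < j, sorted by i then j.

α = atan 0.1 = 5.71°;  2α = 11.42°
n_0 = (+0.7071, -0.7071)
n_1 = (+0.9993, +0.0361)
n_2 = (+0.6635, +0.7482)
n_3 = (-0.4986, +0.8668)
n_4 = (-0.9688, +0.2477)
n_5 = (-0.7529, -0.6581)
  (0,1): δ = 132.93°  ·
  (0,2): δ = 86.57°  ·
  (0,3): δ = 15.09°  ·
  (0,4): δ = 30.66°  ·
  (0,5): δ = 86.16°  ·
  (1,2): δ = 133.64°  ·
  (1,3): δ = 62.16°  ·
  (1,4): δ = 16.41°  ·
  (1,5): δ = 39.09°  ·
  (2,3): δ = 108.52°  ·
  (2,4): δ = 62.77°  ·
  (2,5): δ = 7.28°  ✓
  (3,4): δ = 134.25°  ·
  (3,5): δ = 78.75°  ·
  (4,5): δ = 124.50°  ·
antipodal pairs: 1

count = 1; pairs: (2,5)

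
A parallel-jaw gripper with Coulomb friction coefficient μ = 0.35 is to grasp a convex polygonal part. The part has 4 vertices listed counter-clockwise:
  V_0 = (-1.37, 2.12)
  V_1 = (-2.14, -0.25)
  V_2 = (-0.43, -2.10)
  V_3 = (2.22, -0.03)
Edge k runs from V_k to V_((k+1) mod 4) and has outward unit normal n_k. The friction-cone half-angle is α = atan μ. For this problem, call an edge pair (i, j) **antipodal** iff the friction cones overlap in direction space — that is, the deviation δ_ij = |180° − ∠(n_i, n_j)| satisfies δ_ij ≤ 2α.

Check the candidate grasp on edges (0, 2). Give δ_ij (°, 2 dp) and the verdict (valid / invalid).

δ = 34.01°, valid

α = atan 0.35 = 19.29°;  2α = 38.58°
edge 0: e_0 = (-0.77, -2.37);  n_0 = (-0.9511, +0.3090)
edge 2: e_2 = (+2.65, +2.07);  n_2 = (+0.6156, -0.7881)
∠(n_0, n_2) = 145.99°
δ = |180° − 145.99°| = 34.01°
34.01° ≤ 2α = 38.58°  →  valid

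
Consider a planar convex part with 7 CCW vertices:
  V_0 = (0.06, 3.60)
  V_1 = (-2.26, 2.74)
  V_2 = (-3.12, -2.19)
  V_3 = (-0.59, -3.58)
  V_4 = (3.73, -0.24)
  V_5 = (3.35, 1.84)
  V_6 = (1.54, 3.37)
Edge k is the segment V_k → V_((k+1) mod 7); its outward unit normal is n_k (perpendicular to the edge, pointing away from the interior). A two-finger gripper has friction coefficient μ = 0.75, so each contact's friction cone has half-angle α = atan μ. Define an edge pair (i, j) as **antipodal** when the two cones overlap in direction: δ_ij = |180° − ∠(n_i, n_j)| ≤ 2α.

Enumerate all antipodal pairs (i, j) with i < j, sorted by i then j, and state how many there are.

count = 9; pairs: (0,2), (0,3), (1,3), (1,4), (1,5), (2,4), (2,5), (2,6), (3,6)

α = atan 0.75 = 36.87°;  2α = 73.74°
n_0 = (-0.3476, +0.9377)
n_1 = (-0.9851, +0.1718)
n_2 = (-0.4815, -0.8764)
n_3 = (+0.6117, -0.7911)
n_4 = (+0.9837, +0.1797)
n_5 = (+0.6456, +0.7637)
n_6 = (+0.1536, +0.9881)
  (0,1): δ = 120.23°  ·
  (0,2): δ = 49.12°  ✓
  (0,3): δ = 17.37°  ✓
  (0,4): δ = 80.01°  ·
  (0,5): δ = 119.45°  ·
  (0,6): δ = 150.83°  ·
  (1,2): δ = 108.89°  ·
  (1,3): δ = 42.40°  ✓
  (1,4): δ = 20.25°  ✓
  (1,5): δ = 59.69°  ✓
  (1,6): δ = 91.06°  ·
  (2,3): δ = 113.51°  ·
  (2,4): δ = 50.86°  ✓
  (2,5): δ = 11.42°  ✓
  (2,6): δ = 19.95°  ✓
  (3,4): δ = 117.36°  ·
  (3,5): δ = 77.92°  ·
  (3,6): δ = 46.54°  ✓
  (4,5): δ = 140.56°  ·
  (4,6): δ = 109.19°  ·
  (5,6): δ = 148.63°  ·
antipodal pairs: 9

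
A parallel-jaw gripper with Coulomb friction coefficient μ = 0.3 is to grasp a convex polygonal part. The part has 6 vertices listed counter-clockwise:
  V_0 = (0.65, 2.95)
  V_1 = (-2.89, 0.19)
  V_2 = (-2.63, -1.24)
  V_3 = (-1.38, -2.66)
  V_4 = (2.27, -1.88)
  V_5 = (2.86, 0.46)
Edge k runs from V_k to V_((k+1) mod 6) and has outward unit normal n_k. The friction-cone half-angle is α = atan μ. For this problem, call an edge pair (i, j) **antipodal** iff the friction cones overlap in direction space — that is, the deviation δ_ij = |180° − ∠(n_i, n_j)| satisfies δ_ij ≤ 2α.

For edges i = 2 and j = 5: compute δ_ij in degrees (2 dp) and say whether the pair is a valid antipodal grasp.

α = atan 0.3 = 16.70°;  2α = 33.40°
edge 2: e_2 = (+1.25, -1.42);  n_2 = (-0.7506, -0.6607)
edge 5: e_5 = (-2.21, +2.49);  n_5 = (+0.7479, +0.6638)
∠(n_2, n_5) = 179.77°
δ = |180° − 179.77°| = 0.23°
0.23° ≤ 2α = 33.40°  →  valid

δ = 0.23°, valid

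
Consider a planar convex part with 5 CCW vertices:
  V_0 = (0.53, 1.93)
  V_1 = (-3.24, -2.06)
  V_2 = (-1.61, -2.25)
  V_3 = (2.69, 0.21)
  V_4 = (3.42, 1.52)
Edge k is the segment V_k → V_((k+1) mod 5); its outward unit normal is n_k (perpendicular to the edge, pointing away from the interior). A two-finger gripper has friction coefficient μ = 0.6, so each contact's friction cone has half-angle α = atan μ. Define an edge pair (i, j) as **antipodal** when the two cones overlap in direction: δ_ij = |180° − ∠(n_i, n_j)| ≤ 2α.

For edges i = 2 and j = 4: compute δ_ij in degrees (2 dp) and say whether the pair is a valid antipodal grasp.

α = atan 0.6 = 30.96°;  2α = 61.93°
edge 2: e_2 = (+4.30, +2.46);  n_2 = (+0.4966, -0.8680)
edge 4: e_4 = (-2.89, +0.41);  n_4 = (+0.1405, +0.9901)
∠(n_2, n_4) = 142.15°
δ = |180° − 142.15°| = 37.85°
37.85° ≤ 2α = 61.93°  →  valid

δ = 37.85°, valid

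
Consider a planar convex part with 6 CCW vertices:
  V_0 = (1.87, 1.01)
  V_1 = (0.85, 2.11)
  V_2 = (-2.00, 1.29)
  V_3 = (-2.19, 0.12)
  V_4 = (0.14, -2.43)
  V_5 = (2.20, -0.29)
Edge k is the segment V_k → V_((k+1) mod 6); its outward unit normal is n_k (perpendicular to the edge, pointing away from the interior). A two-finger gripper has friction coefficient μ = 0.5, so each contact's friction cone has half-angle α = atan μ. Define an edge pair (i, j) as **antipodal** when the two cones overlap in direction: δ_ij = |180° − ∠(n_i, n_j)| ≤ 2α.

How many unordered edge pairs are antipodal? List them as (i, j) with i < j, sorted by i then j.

count = 6; pairs: (0,2), (0,3), (1,4), (2,4), (2,5), (3,5)

α = atan 0.5 = 26.57°;  2α = 53.13°
n_0 = (+0.7333, +0.6799)
n_1 = (-0.2765, +0.9610)
n_2 = (-0.9871, +0.1603)
n_3 = (-0.7382, -0.6745)
n_4 = (+0.7204, -0.6935)
n_5 = (+0.9693, +0.2460)
  (0,1): δ = 116.79°  ·
  (0,2): δ = 52.06°  ✓
  (0,3): δ = 0.42°  ✓
  (0,4): δ = 93.25°  ·
  (0,5): δ = 151.40°  ·
  (1,2): δ = 115.28°  ·
  (1,3): δ = 63.63°  ·
  (1,4): δ = 30.04°  ✓
  (1,5): δ = 88.19°  ·
  (2,3): δ = 128.36°  ·
  (2,4): δ = 34.68°  ✓
  (2,5): δ = 23.47°  ✓
  (3,4): δ = 86.33°  ·
  (3,5): δ = 28.18°  ✓
  (4,5): δ = 121.85°  ·
antipodal pairs: 6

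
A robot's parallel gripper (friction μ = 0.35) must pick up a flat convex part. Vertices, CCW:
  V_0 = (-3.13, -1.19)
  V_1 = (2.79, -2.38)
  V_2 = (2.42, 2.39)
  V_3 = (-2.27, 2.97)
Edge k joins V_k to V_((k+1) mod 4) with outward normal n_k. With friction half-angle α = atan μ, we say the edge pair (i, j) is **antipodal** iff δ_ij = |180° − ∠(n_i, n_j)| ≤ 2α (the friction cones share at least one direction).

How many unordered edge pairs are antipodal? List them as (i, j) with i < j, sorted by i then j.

α = atan 0.35 = 19.29°;  2α = 38.58°
n_0 = (-0.1971, -0.9804)
n_1 = (+0.9970, +0.0773)
n_2 = (+0.1227, +0.9924)
n_3 = (-0.9793, +0.2024)
  (0,1): δ = 74.20°  ·
  (0,2): δ = 4.32°  ✓
  (0,3): δ = 89.69°  ·
  (1,2): δ = 101.49°  ·
  (1,3): δ = 16.12°  ✓
  (2,3): δ = 94.63°  ·
antipodal pairs: 2

count = 2; pairs: (0,2), (1,3)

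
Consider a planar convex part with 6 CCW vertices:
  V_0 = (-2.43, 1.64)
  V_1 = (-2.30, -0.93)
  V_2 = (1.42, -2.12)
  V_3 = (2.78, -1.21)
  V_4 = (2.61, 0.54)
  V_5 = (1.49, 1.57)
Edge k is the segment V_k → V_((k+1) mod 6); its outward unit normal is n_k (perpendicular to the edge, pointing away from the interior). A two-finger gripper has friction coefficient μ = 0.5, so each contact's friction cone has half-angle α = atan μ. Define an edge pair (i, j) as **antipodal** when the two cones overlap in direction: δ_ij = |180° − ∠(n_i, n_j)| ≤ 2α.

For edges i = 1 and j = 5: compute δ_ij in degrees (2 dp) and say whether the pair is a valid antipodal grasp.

δ = 16.72°, valid

α = atan 0.5 = 26.57°;  2α = 53.13°
edge 1: e_1 = (+3.72, -1.19);  n_1 = (-0.3047, -0.9525)
edge 5: e_5 = (-3.92, +0.07);  n_5 = (+0.0179, +0.9998)
∠(n_1, n_5) = 163.28°
δ = |180° − 163.28°| = 16.72°
16.72° ≤ 2α = 53.13°  →  valid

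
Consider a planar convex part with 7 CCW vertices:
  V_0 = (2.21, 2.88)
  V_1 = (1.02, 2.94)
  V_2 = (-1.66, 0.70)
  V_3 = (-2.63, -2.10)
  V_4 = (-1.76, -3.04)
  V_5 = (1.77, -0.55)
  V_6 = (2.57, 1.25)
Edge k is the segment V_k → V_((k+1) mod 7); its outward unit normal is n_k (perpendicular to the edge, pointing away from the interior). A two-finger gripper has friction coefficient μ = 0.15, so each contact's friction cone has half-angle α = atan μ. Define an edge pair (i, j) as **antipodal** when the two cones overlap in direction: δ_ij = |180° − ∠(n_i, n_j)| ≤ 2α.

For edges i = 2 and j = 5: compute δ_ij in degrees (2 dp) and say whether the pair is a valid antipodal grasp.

α = atan 0.15 = 8.53°;  2α = 17.06°
edge 2: e_2 = (-0.97, -2.80);  n_2 = (-0.9449, +0.3273)
edge 5: e_5 = (+0.80, +1.80);  n_5 = (+0.9138, -0.4061)
∠(n_2, n_5) = 175.15°
δ = |180° − 175.15°| = 4.85°
4.85° ≤ 2α = 17.06°  →  valid

δ = 4.85°, valid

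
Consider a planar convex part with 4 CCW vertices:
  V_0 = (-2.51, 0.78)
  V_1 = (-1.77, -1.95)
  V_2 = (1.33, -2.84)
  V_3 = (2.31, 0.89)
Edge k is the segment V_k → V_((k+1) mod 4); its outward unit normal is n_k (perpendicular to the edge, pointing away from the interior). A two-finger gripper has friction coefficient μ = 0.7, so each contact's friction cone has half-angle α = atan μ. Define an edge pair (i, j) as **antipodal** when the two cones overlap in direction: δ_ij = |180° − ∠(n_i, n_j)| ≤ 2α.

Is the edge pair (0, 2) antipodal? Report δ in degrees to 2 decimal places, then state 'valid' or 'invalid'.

δ = 29.89°, valid

α = atan 0.7 = 34.99°;  2α = 69.98°
edge 0: e_0 = (+0.74, -2.73);  n_0 = (-0.9652, -0.2616)
edge 2: e_2 = (+0.98, +3.73);  n_2 = (+0.9672, -0.2541)
∠(n_0, n_2) = 150.11°
δ = |180° − 150.11°| = 29.89°
29.89° ≤ 2α = 69.98°  →  valid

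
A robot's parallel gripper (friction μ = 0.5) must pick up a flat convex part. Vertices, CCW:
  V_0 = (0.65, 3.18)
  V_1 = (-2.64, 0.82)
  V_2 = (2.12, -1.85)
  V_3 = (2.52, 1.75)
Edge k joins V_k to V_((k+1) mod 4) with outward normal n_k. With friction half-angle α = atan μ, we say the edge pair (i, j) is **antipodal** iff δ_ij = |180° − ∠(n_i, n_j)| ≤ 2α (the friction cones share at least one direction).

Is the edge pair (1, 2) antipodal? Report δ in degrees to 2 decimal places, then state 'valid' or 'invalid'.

α = atan 0.5 = 26.57°;  2α = 53.13°
edge 1: e_1 = (+4.76, -2.67);  n_1 = (-0.4892, -0.8722)
edge 2: e_2 = (+0.40, +3.60);  n_2 = (+0.9939, -0.1104)
∠(n_1, n_2) = 112.95°
δ = |180° − 112.95°| = 67.05°
67.05° > 2α = 53.13°  →  invalid

δ = 67.05°, invalid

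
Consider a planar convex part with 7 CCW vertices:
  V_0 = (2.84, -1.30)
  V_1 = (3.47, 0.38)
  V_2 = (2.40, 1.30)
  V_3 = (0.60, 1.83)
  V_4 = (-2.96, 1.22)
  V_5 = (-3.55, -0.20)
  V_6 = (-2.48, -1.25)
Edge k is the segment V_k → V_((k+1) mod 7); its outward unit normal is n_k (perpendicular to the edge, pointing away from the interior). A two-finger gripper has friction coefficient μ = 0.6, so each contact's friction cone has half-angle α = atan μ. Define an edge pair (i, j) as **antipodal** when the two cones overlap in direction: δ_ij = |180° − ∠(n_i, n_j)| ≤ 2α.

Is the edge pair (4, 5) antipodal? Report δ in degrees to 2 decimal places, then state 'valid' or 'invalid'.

α = atan 0.6 = 30.96°;  2α = 61.93°
edge 4: e_4 = (-0.59, -1.42);  n_4 = (-0.9235, +0.3837)
edge 5: e_5 = (+1.07, -1.05);  n_5 = (-0.7004, -0.7137)
∠(n_4, n_5) = 68.10°
δ = |180° − 68.10°| = 111.90°
111.90° > 2α = 61.93°  →  invalid

δ = 111.90°, invalid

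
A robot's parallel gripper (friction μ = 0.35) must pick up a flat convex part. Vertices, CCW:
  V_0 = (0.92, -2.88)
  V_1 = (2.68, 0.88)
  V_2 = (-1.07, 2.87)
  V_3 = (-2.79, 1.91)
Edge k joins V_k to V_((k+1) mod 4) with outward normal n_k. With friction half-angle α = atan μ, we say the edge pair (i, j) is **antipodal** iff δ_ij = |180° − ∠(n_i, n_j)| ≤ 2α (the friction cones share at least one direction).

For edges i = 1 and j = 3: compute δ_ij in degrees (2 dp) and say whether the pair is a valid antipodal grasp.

α = atan 0.35 = 19.29°;  2α = 38.58°
edge 1: e_1 = (-3.75, +1.99);  n_1 = (+0.4688, +0.8833)
edge 3: e_3 = (+3.71, -4.79);  n_3 = (-0.7906, -0.6123)
∠(n_1, n_3) = 155.71°
δ = |180° − 155.71°| = 24.29°
24.29° ≤ 2α = 38.58°  →  valid

δ = 24.29°, valid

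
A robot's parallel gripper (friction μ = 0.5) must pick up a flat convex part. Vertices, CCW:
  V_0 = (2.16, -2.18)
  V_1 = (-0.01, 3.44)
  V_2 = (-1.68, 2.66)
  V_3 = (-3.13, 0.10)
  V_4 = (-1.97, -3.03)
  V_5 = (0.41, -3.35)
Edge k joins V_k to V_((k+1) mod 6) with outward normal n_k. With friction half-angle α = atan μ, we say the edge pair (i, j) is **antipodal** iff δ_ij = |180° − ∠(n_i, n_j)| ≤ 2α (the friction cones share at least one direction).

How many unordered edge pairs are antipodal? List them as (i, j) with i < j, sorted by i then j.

α = atan 0.5 = 26.57°;  2α = 53.13°
n_0 = (+0.9329, +0.3602)
n_1 = (-0.4232, +0.9060)
n_2 = (-0.8701, +0.4928)
n_3 = (-0.9377, -0.3475)
n_4 = (-0.1333, -0.9911)
n_5 = (+0.5558, -0.8313)
  (0,1): δ = 86.08°  ·
  (0,2): δ = 50.64°  ✓
  (0,3): δ = 0.78°  ✓
  (0,4): δ = 61.23°  ·
  (0,5): δ = 102.65°  ·
  (1,2): δ = 144.56°  ·
  (1,3): δ = 94.70°  ·
  (1,4): δ = 32.69°  ✓
  (1,5): δ = 8.73°  ✓
  (2,3): δ = 130.14°  ·
  (2,4): δ = 68.13°  ·
  (2,5): δ = 26.71°  ✓
  (3,4): δ = 117.99°  ·
  (3,5): δ = 76.57°  ·
  (4,5): δ = 138.58°  ·
antipodal pairs: 5

count = 5; pairs: (0,2), (0,3), (1,4), (1,5), (2,5)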